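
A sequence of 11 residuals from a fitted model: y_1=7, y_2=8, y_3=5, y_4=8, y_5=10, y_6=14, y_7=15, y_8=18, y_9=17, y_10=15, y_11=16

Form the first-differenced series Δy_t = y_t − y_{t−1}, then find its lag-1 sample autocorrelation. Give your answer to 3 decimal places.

First differences Δy: 1, -3, 3, 2, 4, 1, 3, -1, -2, 1
Mean of differences = 0.9000
Numerator Σ(Δy_t−Δȳ)(Δy_{t+1}−Δȳ) = -1.1100
Denominator Σ(Δy_t−Δȳ)² = 46.9000
r_1(Δy) = -1.1100 / 46.9000 = -0.024

-0.024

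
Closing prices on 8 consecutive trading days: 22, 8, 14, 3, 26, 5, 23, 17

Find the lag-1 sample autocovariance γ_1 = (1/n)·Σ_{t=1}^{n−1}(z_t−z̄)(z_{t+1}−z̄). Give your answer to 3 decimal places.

Mean z̄ = (22 + 8 + 14 + 3 + 26 + 5 + 23 + 17)/8 = 14.7500
Deviations: 7.2500, -6.7500, -0.7500, -11.7500, 11.2500, -9.7500, 8.2500, 2.2500
Σ_{t=1}^{7}(z_t−z̄)(z_{t+1}−z̄) = -338.8125
γ_1 = -338.8125 / 8 = -42.352

-42.352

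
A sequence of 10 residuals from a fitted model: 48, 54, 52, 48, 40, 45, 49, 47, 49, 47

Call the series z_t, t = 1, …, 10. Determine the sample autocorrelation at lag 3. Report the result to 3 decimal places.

-0.442

Mean z̄ = (48 + 54 + 52 + 48 + 40 + 45 + 49 + 47 + 49 + 47)/10 = 47.9000
Σ(z_t−z̄)(z_{t+3}−z̄) = (0.0100) + (-48.1900) + (-11.8900) + (0.1100) + (7.1100) + (-3.1900) + (-0.9900) = -57.0300
Denominator Σ(z_t−z̄)² = 128.9000
r_3 = -57.0300 / 128.9000 = -0.442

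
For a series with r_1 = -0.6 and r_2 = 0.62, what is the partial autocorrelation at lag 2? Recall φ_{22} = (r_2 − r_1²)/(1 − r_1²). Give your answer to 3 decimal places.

0.406

φ_{22} = (r_2 − r_1²) / (1 − r_1²)
r_1² = (-0.6)² = 0.36
Numerator = 0.62 − 0.3600 = 0.2600; denominator = 1 − 0.3600 = 0.6400
φ_{22} = 0.2600 / 0.6400 = 0.406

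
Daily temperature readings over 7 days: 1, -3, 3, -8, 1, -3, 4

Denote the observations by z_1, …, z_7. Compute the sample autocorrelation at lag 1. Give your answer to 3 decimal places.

-0.632

Mean z̄ = (1 − 3 + 3 − 8 + 1 − 3 + 4)/7 = -0.7143
Deviations from mean: 1.7143, -2.2857, 3.7143, -7.2857, 1.7143, -2.2857, 4.7143
Numerator Σ_{t=1}^{6}(z_t−z̄)(z_{t+1}−z̄) = -66.6531
Denominator Σ(z_t−z̄)² = 105.4286
r_1 = -66.6531 / 105.4286 = -0.632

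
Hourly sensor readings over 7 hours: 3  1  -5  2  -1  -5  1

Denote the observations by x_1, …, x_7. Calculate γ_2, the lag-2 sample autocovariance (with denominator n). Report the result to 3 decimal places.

-3.134

Mean x̄ = (3 + 1 − 5 + 2 − 1 − 5 + 1)/7 = -0.5714
Deviations: 3.5714, 1.5714, -4.4286, 2.5714, -0.4286, -4.4286, 1.5714
Σ_{t=1}^{5}(x_t−x̄)(x_{t+2}−x̄) = -21.9388
γ_2 = -21.9388 / 7 = -3.134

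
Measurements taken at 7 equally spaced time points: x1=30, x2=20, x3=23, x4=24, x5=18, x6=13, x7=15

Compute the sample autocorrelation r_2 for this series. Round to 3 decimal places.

0.017

Mean x̄ = (30 + 20 + 23 + 24 + 18 + 13 + 15)/7 = 20.4286
Deviations from mean: 9.5714, -0.4286, 2.5714, 3.5714, -2.4286, -7.4286, -5.4286
Σ(x_t−x̄)(x_{t+2}−x̄) = (24.6122) + (-1.5306) + (-6.2449) + (-26.5306) + (13.1837) = 3.4898
Denominator Σ(x_t−x̄)² = 201.7143
r_2 = 3.4898 / 201.7143 = 0.017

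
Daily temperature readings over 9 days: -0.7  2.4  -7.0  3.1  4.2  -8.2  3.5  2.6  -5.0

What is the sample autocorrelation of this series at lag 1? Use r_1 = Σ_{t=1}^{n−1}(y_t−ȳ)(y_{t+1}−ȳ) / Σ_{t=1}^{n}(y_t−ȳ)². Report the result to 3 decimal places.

-0.493

Mean ȳ = (-0.7 + 2.4 − 7.0 + 3.1 + 4.2 − 8.2 + 3.5 + 2.6 − 5.0)/9 = -0.5667
Numerator Σ_{t=1}^{8}(y_t−ȳ)(y_{t+1}−ȳ) = -94.1811
Denominator Σ(y_t−ȳ)² = 190.8600
r_1 = -94.1811 / 190.8600 = -0.493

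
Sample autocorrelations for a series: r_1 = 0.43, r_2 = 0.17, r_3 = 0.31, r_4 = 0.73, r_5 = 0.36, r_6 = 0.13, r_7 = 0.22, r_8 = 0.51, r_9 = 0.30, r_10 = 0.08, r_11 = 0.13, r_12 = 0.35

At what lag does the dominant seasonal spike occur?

4

The largest autocorrelation is r_4 = 0.73, with a weaker echo at lag 8 (0.51); the remaining lags stay at or below 0.43. The elevated value at lag 1 (0.43), dropping to 0.17 at lag 2, reflects decaying short-term dependence rather than seasonality.
The dominant spike at lag 4 indicates a seasonal period of 4.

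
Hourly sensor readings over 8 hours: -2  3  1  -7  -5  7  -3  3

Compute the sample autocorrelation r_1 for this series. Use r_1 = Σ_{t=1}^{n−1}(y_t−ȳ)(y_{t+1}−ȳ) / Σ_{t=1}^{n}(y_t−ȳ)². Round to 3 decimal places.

Mean ȳ = (-2 + 3 + 1 − 7 − 5 + 7 − 3 + 3)/8 = -0.3750
Σ(y_t−ȳ)(y_{t+1}−ȳ) = (-5.4844) + (4.6406) + (-9.1094) + (30.6406) + (-34.1094) + (-19.3594) + (-8.8594) = -41.6406
Denominator Σ(y_t−ȳ)² = 153.8750
r_1 = -41.6406 / 153.8750 = -0.271

-0.271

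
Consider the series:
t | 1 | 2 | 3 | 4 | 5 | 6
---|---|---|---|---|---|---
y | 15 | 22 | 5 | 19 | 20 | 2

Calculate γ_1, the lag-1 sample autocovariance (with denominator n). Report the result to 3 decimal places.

Mean ȳ = (15 + 22 + 5 + 19 + 20 + 2)/6 = 13.8333
Σ_{t=1}^{5}(y_t−ȳ)(y_{t+1}−ȳ) = -149.3611
γ_1 = -149.3611 / 6 = -24.894

-24.894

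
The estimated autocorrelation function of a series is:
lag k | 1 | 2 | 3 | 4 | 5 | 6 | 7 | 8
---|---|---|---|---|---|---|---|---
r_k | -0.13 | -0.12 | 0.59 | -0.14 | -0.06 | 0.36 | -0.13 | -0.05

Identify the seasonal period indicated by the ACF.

3

The largest autocorrelation is r_3 = 0.59, with a weaker echo at lag 6 (0.36); the remaining lags stay at or below -0.05.
The dominant spike at lag 3 indicates a seasonal period of 3.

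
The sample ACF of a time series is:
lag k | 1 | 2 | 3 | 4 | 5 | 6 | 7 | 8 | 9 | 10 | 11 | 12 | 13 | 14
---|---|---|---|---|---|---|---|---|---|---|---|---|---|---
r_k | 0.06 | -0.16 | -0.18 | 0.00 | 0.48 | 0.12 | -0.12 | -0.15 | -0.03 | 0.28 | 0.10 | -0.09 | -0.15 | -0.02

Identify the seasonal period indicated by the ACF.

5

The largest autocorrelation is r_5 = 0.48, with a weaker echo at lag 10 (0.28); the remaining lags stay at or below 0.12.
The dominant spike at lag 5 indicates a seasonal period of 5.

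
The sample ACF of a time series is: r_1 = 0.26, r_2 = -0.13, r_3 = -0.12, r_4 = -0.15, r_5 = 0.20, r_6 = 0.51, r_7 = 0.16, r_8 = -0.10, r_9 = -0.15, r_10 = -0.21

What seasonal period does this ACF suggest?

The largest autocorrelation is r_6 = 0.51; the remaining lags stay at or below 0.26.
The dominant spike at lag 6 indicates a seasonal period of 6.

6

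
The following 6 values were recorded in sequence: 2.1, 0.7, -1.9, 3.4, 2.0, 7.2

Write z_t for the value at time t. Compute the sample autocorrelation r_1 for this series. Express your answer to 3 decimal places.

0.008

Mean z̄ = (2.1 + 0.7 − 1.9 + 3.4 + 2.0 + 7.2)/6 = 2.2500
Deviations from mean: -0.1500, -1.5500, -4.1500, 1.1500, -0.2500, 4.9500
Numerator Σ_{t=1}^{5}(z_t−z̄)(z_{t+1}−z̄) = 0.3675
Denominator Σ(z_t−z̄)² = 45.5350
r_1 = 0.3675 / 45.5350 = 0.008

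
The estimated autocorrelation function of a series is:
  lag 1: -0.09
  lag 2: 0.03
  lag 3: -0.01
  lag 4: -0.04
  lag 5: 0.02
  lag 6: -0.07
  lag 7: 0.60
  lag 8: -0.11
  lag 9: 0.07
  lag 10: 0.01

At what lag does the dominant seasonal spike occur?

7

The largest autocorrelation is r_7 = 0.60; the remaining lags stay at or below 0.07.
The dominant spike at lag 7 indicates a seasonal period of 7.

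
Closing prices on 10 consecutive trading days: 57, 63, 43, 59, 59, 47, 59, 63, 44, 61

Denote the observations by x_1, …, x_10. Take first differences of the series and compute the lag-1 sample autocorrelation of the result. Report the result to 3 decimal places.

-0.564

First differences Δx: 6, -20, 16, 0, -12, 12, 4, -19, 17
Mean of differences = 0.4444
Numerator Σ(Δx_t−Δx̄)(Δx_{t+1}−Δx̄) = -926.7531
Denominator Σ(Δx_t−Δx̄)² = 1644.2222
r_1(Δx) = -926.7531 / 1644.2222 = -0.564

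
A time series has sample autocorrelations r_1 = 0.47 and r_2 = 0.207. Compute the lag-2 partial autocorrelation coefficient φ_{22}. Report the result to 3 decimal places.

φ_{22} = (r_2 − r_1²) / (1 − r_1²)
r_1² = (0.47)² = 0.2209
Numerator = 0.207 − 0.2209 = -0.0139; denominator = 1 − 0.2209 = 0.7791
φ_{22} = -0.0139 / 0.7791 = -0.018

-0.018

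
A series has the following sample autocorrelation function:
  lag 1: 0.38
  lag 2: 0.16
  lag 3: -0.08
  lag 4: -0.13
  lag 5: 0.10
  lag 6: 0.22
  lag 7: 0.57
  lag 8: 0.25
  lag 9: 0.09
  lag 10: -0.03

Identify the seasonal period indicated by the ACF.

The largest autocorrelation is r_7 = 0.57; the remaining lags stay at or below 0.38. The elevated value at lag 1 (0.38), dropping to 0.16 at lag 2, reflects decaying short-term dependence rather than seasonality.
The dominant spike at lag 7 indicates a seasonal period of 7.

7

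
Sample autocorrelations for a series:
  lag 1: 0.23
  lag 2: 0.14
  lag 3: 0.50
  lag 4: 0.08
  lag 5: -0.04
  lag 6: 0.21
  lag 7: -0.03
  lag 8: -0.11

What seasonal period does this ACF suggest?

The largest autocorrelation is r_3 = 0.50; the remaining lags stay at or below 0.23. The elevated value at lag 1 (0.23), dropping to 0.14 at lag 2, reflects decaying short-term dependence rather than seasonality.
The dominant spike at lag 3 indicates a seasonal period of 3.

3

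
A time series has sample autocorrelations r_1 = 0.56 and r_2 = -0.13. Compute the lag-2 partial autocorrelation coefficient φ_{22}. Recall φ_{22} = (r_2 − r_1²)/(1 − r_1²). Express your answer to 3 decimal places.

-0.646

φ_{22} = (r_2 − r_1²) / (1 − r_1²)
r_1² = (0.56)² = 0.3136
Numerator = -0.13 − 0.3136 = -0.4436; denominator = 1 − 0.3136 = 0.6864
φ_{22} = -0.4436 / 0.6864 = -0.646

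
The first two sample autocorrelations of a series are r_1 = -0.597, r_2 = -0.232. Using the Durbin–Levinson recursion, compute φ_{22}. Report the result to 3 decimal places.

φ_{22} = (r_2 − r_1²) / (1 − r_1²)
r_1² = (-0.597)² = 0.356409
Numerator = -0.232 − 0.3564 = -0.5884; denominator = 1 − 0.3564 = 0.6436
φ_{22} = -0.5884 / 0.6436 = -0.914

-0.914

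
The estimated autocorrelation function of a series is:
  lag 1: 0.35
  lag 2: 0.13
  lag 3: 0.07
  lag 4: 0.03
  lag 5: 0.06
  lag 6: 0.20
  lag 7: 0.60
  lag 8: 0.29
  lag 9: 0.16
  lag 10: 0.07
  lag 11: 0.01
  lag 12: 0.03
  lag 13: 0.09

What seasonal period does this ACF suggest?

7

The largest autocorrelation is r_7 = 0.60; the remaining lags stay at or below 0.35. The elevated value at lag 1 (0.35), dropping to 0.13 at lag 2, reflects decaying short-term dependence rather than seasonality.
The dominant spike at lag 7 indicates a seasonal period of 7.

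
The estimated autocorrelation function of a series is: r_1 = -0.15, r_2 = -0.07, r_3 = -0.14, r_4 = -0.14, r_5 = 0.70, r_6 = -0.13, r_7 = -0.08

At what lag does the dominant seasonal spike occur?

The largest autocorrelation is r_5 = 0.70; the remaining lags stay at or below -0.07.
The dominant spike at lag 5 indicates a seasonal period of 5.

5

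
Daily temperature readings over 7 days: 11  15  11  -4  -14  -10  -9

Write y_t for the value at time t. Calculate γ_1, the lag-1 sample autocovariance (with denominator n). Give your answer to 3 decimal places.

Mean ȳ = (11 + 15 + 11 − 4 − 14 − 10 − 9)/7 = 0.0000
Σ_{t=1}^{6}(y_t−ȳ)(y_{t+1}−ȳ) = 572.0000
γ_1 = 572.0000 / 7 = 81.714

81.714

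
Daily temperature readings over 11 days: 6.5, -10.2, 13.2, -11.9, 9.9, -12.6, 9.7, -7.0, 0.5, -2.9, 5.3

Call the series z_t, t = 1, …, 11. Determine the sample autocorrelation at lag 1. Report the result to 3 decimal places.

Mean z̄ = (6.5 − 10.2 + 13.2 − 11.9 + 9.9 − 12.6 + 9.7 − 7.0 + 0.5 − 2.9 + 5.3)/11 = 0.0455
Numerator Σ_{t=1}^{10}(z_t−z̄)(z_{t+1}−z̄) = -810.4984
Denominator Σ(z_t−z̄)² = 898.7273
r_1 = -810.4984 / 898.7273 = -0.902

-0.902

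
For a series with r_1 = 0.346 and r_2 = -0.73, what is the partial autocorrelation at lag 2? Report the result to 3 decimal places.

φ_{22} = (r_2 − r_1²) / (1 − r_1²)
r_1² = (0.346)² = 0.119716
Numerator = -0.73 − 0.1197 = -0.8497; denominator = 1 − 0.1197 = 0.8803
φ_{22} = -0.8497 / 0.8803 = -0.965

-0.965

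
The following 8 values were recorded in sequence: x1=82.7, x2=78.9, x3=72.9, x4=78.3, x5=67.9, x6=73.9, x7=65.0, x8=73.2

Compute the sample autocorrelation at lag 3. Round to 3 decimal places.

-0.109

Mean x̄ = (82.7 + 78.9 + 72.9 + 78.3 + 67.9 + 73.9 + 65.0 + 73.2)/8 = 74.1000
Deviations from mean: 8.6000, 4.8000, -1.2000, 4.2000, -6.2000, -0.2000, -9.1000, -0.9000
Numerator Σ_{t=1}^{5}(x_t−x̄)(x_{t+3}−x̄) = -26.0400
Denominator Σ(x_t−x̄)² = 238.1800
r_3 = -26.0400 / 238.1800 = -0.109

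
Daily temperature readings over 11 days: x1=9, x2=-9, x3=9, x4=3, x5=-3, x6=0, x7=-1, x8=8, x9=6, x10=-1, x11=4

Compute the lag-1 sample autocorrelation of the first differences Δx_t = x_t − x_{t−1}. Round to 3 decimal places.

-0.520

First differences Δx: -18, 18, -6, -6, 3, -1, 9, -2, -7, 5
Mean of differences = -0.5000
Numerator Σ(Δx_t−Δx̄)(Δx_{t+1}−Δx̄) = -461.2500
Denominator Σ(Δx_t−Δx̄)² = 886.5000
r_1(Δx) = -461.2500 / 886.5000 = -0.520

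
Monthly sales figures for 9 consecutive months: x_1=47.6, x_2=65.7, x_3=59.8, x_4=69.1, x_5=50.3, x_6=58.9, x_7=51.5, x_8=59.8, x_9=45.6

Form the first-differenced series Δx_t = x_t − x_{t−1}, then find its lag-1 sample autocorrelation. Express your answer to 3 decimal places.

-0.618

First differences Δx: 18.1, -5.9, 9.3, -18.8, 8.6, -7.4, 8.3, -14.2
Mean of differences = -0.2500
Numerator Σ(Δx_t−Δx̄)(Δx_{t+1}−Δx̄) = -742.6375
Denominator Σ(Δx_t−Δx̄)² = 1201.1000
r_1(Δx) = -742.6375 / 1201.1000 = -0.618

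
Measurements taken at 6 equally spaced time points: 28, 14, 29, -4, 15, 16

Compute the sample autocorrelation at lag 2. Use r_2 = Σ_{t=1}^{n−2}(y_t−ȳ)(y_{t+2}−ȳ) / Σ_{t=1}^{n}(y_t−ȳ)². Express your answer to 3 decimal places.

Mean ȳ = (28 + 14 + 29 − 4 + 15 + 16)/6 = 16.3333
Deviations from mean: 11.6667, -2.3333, 12.6667, -20.3333, -1.3333, -0.3333
Σ(y_t−ȳ)(y_{t+2}−ȳ) = (147.7778) + (47.4444) + (-16.8889) + (6.7778) = 185.1111
Denominator Σ(y_t−ȳ)² = 717.3333
r_2 = 185.1111 / 717.3333 = 0.258

0.258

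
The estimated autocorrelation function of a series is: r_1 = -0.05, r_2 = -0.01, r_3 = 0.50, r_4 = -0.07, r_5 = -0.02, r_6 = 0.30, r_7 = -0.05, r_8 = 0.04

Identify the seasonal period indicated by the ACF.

3

The largest autocorrelation is r_3 = 0.50, with a weaker echo at lag 6 (0.30); the remaining lags stay at or below 0.04.
The dominant spike at lag 3 indicates a seasonal period of 3.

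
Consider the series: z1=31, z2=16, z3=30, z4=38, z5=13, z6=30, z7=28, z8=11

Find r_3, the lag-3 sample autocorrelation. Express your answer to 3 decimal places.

0.611

Mean z̄ = (31 + 16 + 30 + 38 + 13 + 30 + 28 + 11)/8 = 24.6250
Σ(z_t−z̄)(z_{t+3}−z̄) = (85.2656) + (100.2656) + (28.8906) + (45.1406) + (158.3906) = 417.9531
Denominator Σ(z_t−z̄)² = 683.8750
r_3 = 417.9531 / 683.8750 = 0.611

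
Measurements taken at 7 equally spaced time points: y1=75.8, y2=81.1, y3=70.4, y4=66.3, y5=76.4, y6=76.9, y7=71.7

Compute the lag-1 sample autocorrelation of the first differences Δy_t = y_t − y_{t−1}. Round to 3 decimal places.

-0.193

First differences Δy: 5.3, -10.7, -4.1, 10.1, 0.5, -5.2
Mean of differences = -0.6833
Numerator Σ(Δy_t−Δȳ)(Δy_{t+1}−Δȳ) = -55.1369
Denominator Σ(Δy_t−Δȳ)² = 285.8883
r_1(Δy) = -55.1369 / 285.8883 = -0.193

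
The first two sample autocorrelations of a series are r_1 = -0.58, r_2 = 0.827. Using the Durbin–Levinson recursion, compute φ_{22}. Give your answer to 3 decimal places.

φ_{22} = (r_2 − r_1²) / (1 − r_1²)
r_1² = (-0.58)² = 0.3364
Numerator = 0.827 − 0.3364 = 0.4906; denominator = 1 − 0.3364 = 0.6636
φ_{22} = 0.4906 / 0.6636 = 0.739

0.739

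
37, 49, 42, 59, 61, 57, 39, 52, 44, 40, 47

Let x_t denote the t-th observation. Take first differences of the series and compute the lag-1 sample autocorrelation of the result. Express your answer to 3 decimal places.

-0.387

First differences Δx: 12, -7, 17, 2, -4, -18, 13, -8, -4, 7
Mean of differences = 1.0000
Numerator Σ(Δx_t−Δx̄)(Δx_{t+1}−Δx̄) = -431.0000
Denominator Σ(Δx_t−Δx̄)² = 1114.0000
r_1(Δx) = -431.0000 / 1114.0000 = -0.387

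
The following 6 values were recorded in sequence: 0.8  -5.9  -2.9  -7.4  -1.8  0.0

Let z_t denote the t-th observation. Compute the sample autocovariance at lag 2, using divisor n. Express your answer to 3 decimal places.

Mean z̄ = (0.8 − 5.9 − 2.9 − 7.4 − 1.8 + 0.0)/6 = -2.8667
Σ_{t=1}^{4}(z_t−z̄)(z_{t+2}−z̄) = 0.5978
γ_2 = 0.5978 / 6 = 0.100

0.100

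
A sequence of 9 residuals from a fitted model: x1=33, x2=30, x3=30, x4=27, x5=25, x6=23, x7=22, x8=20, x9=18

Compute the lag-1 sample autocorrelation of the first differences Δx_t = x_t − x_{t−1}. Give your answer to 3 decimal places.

-0.620

First differences Δx: -3, 0, -3, -2, -2, -1, -2, -2
Mean of differences = -1.8750
Numerator Σ(Δx_t−Δx̄)(Δx_{t+1}−Δx̄) = -4.2656
Denominator Σ(Δx_t−Δx̄)² = 6.8750
r_1(Δx) = -4.2656 / 6.8750 = -0.620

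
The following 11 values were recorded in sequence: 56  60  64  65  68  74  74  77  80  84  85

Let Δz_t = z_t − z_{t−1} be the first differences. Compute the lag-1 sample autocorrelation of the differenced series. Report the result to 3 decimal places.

-0.416

First differences Δz: 4, 4, 1, 3, 6, 0, 3, 3, 4, 1
Mean of differences = 2.9000
Numerator Σ(Δz_t−Δz̄)(Δz_{t+1}−Δz̄) = -12.0100
Denominator Σ(Δz_t−Δz̄)² = 28.9000
r_1(Δz) = -12.0100 / 28.9000 = -0.416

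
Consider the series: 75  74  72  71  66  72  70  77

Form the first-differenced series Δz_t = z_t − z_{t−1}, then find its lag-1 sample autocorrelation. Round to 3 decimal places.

-0.385

First differences Δz: -1, -2, -1, -5, 6, -2, 7
Mean of differences = 0.2857
Numerator Σ(Δz_t−Δz̄)(Δz_{t+1}−Δz̄) = -45.9388
Denominator Σ(Δz_t−Δz̄)² = 119.4286
r_1(Δz) = -45.9388 / 119.4286 = -0.385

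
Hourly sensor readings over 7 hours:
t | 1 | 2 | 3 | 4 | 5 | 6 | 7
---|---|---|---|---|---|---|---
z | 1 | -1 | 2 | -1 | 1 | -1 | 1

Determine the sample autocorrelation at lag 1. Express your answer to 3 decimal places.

Mean z̄ = (1 − 1 + 2 − 1 + 1 − 1 + 1)/7 = 0.2857
Numerator Σ_{t=1}^{6}(z_t−z̄)(z_{t+1}−z̄) = -8.0816
Denominator Σ(z_t−z̄)² = 9.4286
r_1 = -8.0816 / 9.4286 = -0.857

-0.857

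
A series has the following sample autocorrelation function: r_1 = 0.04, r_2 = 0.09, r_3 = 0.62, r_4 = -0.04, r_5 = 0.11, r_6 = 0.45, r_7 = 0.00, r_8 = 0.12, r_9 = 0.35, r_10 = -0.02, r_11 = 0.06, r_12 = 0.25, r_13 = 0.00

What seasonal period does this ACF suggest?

3

The largest autocorrelation is r_3 = 0.62, with weaker echoes at lags 6 (0.45), 9 (0.35) and 12 (0.25); the remaining lags stay at or below 0.12.
The dominant spike at lag 3 indicates a seasonal period of 3.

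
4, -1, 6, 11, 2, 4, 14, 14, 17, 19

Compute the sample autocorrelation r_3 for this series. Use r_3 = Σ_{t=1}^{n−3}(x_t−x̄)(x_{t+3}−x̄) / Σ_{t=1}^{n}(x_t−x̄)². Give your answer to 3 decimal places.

0.141

Mean x̄ = (4 − 1 + 6 + 11 + 2 + 4 + 14 + 14 + 17 + 19)/10 = 9.0000
Numerator Σ_{t=1}^{7}(x_t−x̄)(x_{t+3}−x̄) = 60.0000
Denominator Σ(x_t−x̄)² = 426.0000
r_3 = 60.0000 / 426.0000 = 0.141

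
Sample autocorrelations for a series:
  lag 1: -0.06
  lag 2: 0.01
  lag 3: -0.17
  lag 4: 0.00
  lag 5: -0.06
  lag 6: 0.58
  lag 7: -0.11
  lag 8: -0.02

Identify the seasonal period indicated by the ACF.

The largest autocorrelation is r_6 = 0.58; the remaining lags stay at or below 0.01.
The dominant spike at lag 6 indicates a seasonal period of 6.

6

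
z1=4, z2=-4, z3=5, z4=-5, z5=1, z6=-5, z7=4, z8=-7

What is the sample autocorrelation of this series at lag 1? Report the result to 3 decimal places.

-0.739

Mean z̄ = (4 − 4 + 5 − 5 + 1 − 5 + 4 − 7)/8 = -0.8750
Deviations from mean: 4.8750, -3.1250, 5.8750, -4.1250, 1.8750, -4.1250, 4.8750, -6.1250
Σ(z_t−z̄)(z_{t+1}−z̄) = (-15.2344) + (-18.3594) + (-24.2344) + (-7.7344) + (-7.7344) + (-20.1094) + (-29.8594) = -123.2656
Denominator Σ(z_t−z̄)² = 166.8750
r_1 = -123.2656 / 166.8750 = -0.739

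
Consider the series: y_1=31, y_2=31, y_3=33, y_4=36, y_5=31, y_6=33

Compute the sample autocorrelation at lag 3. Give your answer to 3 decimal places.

-0.141

Mean ȳ = (31 + 31 + 33 + 36 + 31 + 33)/6 = 32.5000
Numerator Σ_{t=1}^{3}(y_t−ȳ)(y_{t+3}−ȳ) = -2.7500
Denominator Σ(y_t−ȳ)² = 19.5000
r_3 = -2.7500 / 19.5000 = -0.141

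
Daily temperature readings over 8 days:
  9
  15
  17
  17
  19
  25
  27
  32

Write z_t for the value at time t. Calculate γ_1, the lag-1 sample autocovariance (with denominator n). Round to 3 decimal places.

24.498

Mean z̄ = (9 + 15 + 17 + 17 + 19 + 25 + 27 + 32)/8 = 20.1250
Deviations: -11.1250, -5.1250, -3.1250, -3.1250, -1.1250, 4.8750, 6.8750, 11.8750
Σ_{t=1}^{7}(z_t−z̄)(z_{t+1}−z̄) = 195.9844
γ_1 = 195.9844 / 8 = 24.498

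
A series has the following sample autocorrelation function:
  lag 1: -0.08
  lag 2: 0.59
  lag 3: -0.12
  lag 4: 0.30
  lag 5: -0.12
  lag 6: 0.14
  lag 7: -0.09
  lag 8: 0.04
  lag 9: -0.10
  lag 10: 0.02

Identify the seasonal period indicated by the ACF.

The largest autocorrelation is r_2 = 0.59, with a weaker echo at lag 4 (0.30); the remaining lags stay at or below 0.14.
The dominant spike at lag 2 indicates a seasonal period of 2.

2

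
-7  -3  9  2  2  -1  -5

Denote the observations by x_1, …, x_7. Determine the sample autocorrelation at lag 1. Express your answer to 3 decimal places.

Mean x̄ = (-7 − 3 + 9 + 2 + 2 − 1 − 5)/7 = -0.4286
Deviations from mean: -6.5714, -2.5714, 9.4286, 2.4286, 2.4286, -0.5714, -4.5714
Σ(x_t−x̄)(x_{t+1}−x̄) = (16.8980) + (-24.2449) + (22.8980) + (5.8980) + (-1.3878) + (2.6122) = 22.6735
Denominator Σ(x_t−x̄)² = 171.7143
r_1 = 22.6735 / 171.7143 = 0.132

0.132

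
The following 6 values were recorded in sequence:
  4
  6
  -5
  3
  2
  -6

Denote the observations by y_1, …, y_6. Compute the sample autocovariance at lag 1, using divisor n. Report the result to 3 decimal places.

-5.241

Mean ȳ = (4 + 6 − 5 + 3 + 2 − 6)/6 = 0.6667
Σ_{t=1}^{5}(y_t−ȳ)(y_{t+1}−ȳ) = -31.4444
γ_1 = -31.4444 / 6 = -5.241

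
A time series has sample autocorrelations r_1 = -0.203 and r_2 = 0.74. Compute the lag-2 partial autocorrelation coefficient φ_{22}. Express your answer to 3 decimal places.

0.729

φ_{22} = (r_2 − r_1²) / (1 − r_1²)
r_1² = (-0.203)² = 0.041209
Numerator = 0.74 − 0.0412 = 0.6988; denominator = 1 − 0.0412 = 0.9588
φ_{22} = 0.6988 / 0.9588 = 0.729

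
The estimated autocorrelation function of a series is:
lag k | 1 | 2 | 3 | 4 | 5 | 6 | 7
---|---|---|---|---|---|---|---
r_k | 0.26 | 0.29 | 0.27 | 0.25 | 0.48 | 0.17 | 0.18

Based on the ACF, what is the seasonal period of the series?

The largest autocorrelation is r_5 = 0.48; the remaining lags stay at or below 0.29.
The dominant spike at lag 5 indicates a seasonal period of 5.

5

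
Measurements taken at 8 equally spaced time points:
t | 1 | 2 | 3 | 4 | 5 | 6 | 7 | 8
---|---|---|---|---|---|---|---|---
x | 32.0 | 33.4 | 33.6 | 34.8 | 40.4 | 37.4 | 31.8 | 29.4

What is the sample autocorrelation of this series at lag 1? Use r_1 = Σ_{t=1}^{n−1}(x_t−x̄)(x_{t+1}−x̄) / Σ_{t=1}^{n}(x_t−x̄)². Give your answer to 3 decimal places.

Mean x̄ = (32.0 + 33.4 + 33.6 + 34.8 + 40.4 + 37.4 + 31.8 + 29.4)/8 = 34.1000
Numerator Σ_{t=1}^{7}(x_t−x̄)(x_{t+1}−x̄) = 29.8900
Denominator Σ(x_t−x̄)² = 83.6000
r_1 = 29.8900 / 83.6000 = 0.358

0.358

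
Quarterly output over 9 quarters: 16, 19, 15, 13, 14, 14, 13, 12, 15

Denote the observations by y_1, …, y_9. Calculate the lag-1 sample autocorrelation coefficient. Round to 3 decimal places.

0.368

Mean ȳ = (16 + 19 + 15 + 13 + 14 + 14 + 13 + 12 + 15)/9 = 14.5556
Numerator Σ_{t=1}^{8}(y_t−ȳ)(y_{t+1}−ȳ) = 12.5802
Denominator Σ(y_t−ȳ)² = 34.2222
r_1 = 12.5802 / 34.2222 = 0.368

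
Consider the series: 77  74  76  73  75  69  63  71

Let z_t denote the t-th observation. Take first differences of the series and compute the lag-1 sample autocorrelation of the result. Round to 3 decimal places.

First differences Δz: -3, 2, -3, 2, -6, -6, 8
Mean of differences = -0.8571
Numerator Σ(Δz_t−Δz̄)(Δz_{t+1}−Δz̄) = -52.1633
Denominator Σ(Δz_t−Δz̄)² = 156.8571
r_1(Δz) = -52.1633 / 156.8571 = -0.333

-0.333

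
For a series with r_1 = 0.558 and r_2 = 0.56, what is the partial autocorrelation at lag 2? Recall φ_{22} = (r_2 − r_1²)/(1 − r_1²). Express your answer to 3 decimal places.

φ_{22} = (r_2 − r_1²) / (1 − r_1²)
r_1² = (0.558)² = 0.311364
Numerator = 0.56 − 0.3114 = 0.2486; denominator = 1 − 0.3114 = 0.6886
φ_{22} = 0.2486 / 0.6886 = 0.361

0.361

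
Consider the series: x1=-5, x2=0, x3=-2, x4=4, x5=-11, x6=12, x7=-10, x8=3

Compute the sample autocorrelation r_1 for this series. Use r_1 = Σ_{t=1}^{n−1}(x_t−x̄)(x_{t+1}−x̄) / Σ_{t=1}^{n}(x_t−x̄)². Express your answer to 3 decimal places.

-0.839

Mean x̄ = (-5 + 0 − 2 + 4 − 11 + 12 − 10 + 3)/8 = -1.1250
Deviations from mean: -3.8750, 1.1250, -0.8750, 5.1250, -9.8750, 13.1250, -8.8750, 4.1250
Σ(x_t−x̄)(x_{t+1}−x̄) = (-4.3594) + (-0.9844) + (-4.4844) + (-50.6094) + (-129.6094) + (-116.4844) + (-36.6094) = -343.1406
Denominator Σ(x_t−x̄)² = 408.8750
r_1 = -343.1406 / 408.8750 = -0.839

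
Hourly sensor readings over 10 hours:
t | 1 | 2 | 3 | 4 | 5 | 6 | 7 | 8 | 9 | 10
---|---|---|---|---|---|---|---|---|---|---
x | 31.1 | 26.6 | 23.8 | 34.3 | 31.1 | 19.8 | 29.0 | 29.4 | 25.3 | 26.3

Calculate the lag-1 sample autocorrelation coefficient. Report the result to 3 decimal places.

Mean x̄ = (31.1 + 26.6 + 23.8 + 34.3 + 31.1 + 19.8 + 29.0 + 29.4 + 25.3 + 26.3)/10 = 27.6700
Numerator Σ_{t=1}^{9}(x_t−x̄)(x_{t+1}−x̄) = -38.4599
Denominator Σ(x_t−x̄)² = 157.8010
r_1 = -38.4599 / 157.8010 = -0.244

-0.244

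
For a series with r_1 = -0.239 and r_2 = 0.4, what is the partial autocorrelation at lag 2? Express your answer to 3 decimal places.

φ_{22} = (r_2 − r_1²) / (1 − r_1²)
r_1² = (-0.239)² = 0.057121
Numerator = 0.4 − 0.0571 = 0.3429; denominator = 1 − 0.0571 = 0.9429
φ_{22} = 0.3429 / 0.9429 = 0.364

0.364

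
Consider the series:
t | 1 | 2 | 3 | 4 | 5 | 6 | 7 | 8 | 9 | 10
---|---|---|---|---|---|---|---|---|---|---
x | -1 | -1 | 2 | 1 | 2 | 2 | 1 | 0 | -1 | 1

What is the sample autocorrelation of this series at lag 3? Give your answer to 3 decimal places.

-0.256

Mean x̄ = (-1 − 1 + 2 + 1 + 2 + 2 + 1 + 0 − 1 + 1)/10 = 0.6000
Numerator Σ_{t=1}^{7}(x_t−x̄)(x_{t+3}−x̄) = -3.6800
Denominator Σ(x_t−x̄)² = 14.4000
r_3 = -3.6800 / 14.4000 = -0.256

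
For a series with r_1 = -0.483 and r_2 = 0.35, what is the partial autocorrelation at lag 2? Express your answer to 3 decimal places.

φ_{22} = (r_2 − r_1²) / (1 − r_1²)
r_1² = (-0.483)² = 0.233289
Numerator = 0.35 − 0.2333 = 0.1167; denominator = 1 − 0.2333 = 0.7667
φ_{22} = 0.1167 / 0.7667 = 0.152

0.152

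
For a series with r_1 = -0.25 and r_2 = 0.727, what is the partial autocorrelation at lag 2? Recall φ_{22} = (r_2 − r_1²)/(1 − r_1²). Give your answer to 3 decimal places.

0.709

φ_{22} = (r_2 − r_1²) / (1 − r_1²)
r_1² = (-0.25)² = 0.0625
Numerator = 0.727 − 0.0625 = 0.6645; denominator = 1 − 0.0625 = 0.9375
φ_{22} = 0.6645 / 0.9375 = 0.709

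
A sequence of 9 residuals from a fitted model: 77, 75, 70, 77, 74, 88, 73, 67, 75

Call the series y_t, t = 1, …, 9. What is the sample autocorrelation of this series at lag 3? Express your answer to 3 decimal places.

Mean ȳ = (77 + 75 + 70 + 77 + 74 + 88 + 73 + 67 + 75)/9 = 75.1111
Σ(y_t−ȳ)(y_{t+3}−ȳ) = (3.5679) + (0.1235) + (-65.8765) + (-3.9877) + (9.0123) + (-1.4321) = -58.5926
Denominator Σ(y_t−ȳ)² = 270.8889
r_3 = -58.5926 / 270.8889 = -0.216

-0.216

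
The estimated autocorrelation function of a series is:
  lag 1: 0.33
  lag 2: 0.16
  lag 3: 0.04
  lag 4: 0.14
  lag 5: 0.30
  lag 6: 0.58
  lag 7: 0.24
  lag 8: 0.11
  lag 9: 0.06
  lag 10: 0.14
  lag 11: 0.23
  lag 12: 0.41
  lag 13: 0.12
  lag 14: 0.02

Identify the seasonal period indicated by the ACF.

6

The largest autocorrelation is r_6 = 0.58, with a weaker echo at lag 12 (0.41); the remaining lags stay at or below 0.33. The elevated value at lag 1 (0.33), dropping to 0.16 at lag 2, reflects decaying short-term dependence rather than seasonality.
The dominant spike at lag 6 indicates a seasonal period of 6.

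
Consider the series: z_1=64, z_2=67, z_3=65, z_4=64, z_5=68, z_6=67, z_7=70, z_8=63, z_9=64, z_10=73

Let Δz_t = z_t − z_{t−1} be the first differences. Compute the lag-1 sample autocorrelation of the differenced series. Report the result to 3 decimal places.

-0.198

First differences Δz: 3, -2, -1, 4, -1, 3, -7, 1, 9
Mean of differences = 1.0000
Numerator Σ(Δz_t−Δz̄)(Δz_{t+1}−Δz̄) = -32.0000
Denominator Σ(Δz_t−Δz̄)² = 162.0000
r_1(Δz) = -32.0000 / 162.0000 = -0.198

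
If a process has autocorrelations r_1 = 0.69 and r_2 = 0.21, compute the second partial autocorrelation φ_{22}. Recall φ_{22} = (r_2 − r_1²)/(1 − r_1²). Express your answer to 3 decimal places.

φ_{22} = (r_2 − r_1²) / (1 − r_1²)
r_1² = (0.69)² = 0.4761
Numerator = 0.21 − 0.4761 = -0.2661; denominator = 1 − 0.4761 = 0.5239
φ_{22} = -0.2661 / 0.5239 = -0.508

-0.508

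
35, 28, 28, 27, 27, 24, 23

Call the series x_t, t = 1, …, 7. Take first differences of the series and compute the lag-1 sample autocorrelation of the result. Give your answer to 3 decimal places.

First differences Δx: -7, 0, -1, 0, -3, -1
Mean of differences = -2.0000
Numerator Σ(Δx_t−Δx̄)(Δx_{t+1}−Δx̄) = -9.0000
Denominator Σ(Δx_t−Δx̄)² = 36.0000
r_1(Δx) = -9.0000 / 36.0000 = -0.250

-0.250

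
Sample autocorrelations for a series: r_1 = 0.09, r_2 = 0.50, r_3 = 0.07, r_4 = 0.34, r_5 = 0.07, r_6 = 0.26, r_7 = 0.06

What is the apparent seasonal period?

2

The largest autocorrelation is r_2 = 0.50, with weaker echoes at lags 4 (0.34) and 6 (0.26); the remaining lags stay at or below 0.09.
The dominant spike at lag 2 indicates a seasonal period of 2.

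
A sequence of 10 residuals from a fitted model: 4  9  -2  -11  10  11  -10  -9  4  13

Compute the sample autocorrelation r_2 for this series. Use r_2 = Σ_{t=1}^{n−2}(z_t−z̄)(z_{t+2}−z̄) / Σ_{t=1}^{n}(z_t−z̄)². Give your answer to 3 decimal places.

-0.764

Mean z̄ = (4 + 9 − 2 − 11 + 10 + 11 − 10 − 9 + 4 + 13)/10 = 1.9000
Numerator Σ_{t=1}^{8}(z_t−z̄)(z_{t+2}−z̄) = -590.3200
Denominator Σ(z_t−z̄)² = 772.9000
r_2 = -590.3200 / 772.9000 = -0.764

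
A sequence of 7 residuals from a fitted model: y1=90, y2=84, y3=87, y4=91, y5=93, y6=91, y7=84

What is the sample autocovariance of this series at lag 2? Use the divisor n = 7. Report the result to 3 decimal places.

Mean ȳ = (90 + 84 + 87 + 91 + 93 + 91 + 84)/7 = 88.5714
Deviations: 1.4286, -4.5714, -1.5714, 2.4286, 4.4286, 2.4286, -4.5714
Σ_{t=1}^{5}(y_t−ȳ)(y_{t+2}−ȳ) = -34.6531
γ_2 = -34.6531 / 7 = -4.950

-4.950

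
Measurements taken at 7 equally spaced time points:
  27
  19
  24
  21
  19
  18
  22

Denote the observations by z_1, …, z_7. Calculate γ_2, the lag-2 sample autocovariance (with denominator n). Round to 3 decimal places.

Mean z̄ = (27 + 19 + 24 + 21 + 19 + 18 + 22)/7 = 21.4286
Deviations: 5.5714, -2.4286, 2.5714, -0.4286, -2.4286, -3.4286, 0.5714
Σ_{t=1}^{5}(z_t−z̄)(z_{t+2}−z̄) = 9.2041
γ_2 = 9.2041 / 7 = 1.315

1.315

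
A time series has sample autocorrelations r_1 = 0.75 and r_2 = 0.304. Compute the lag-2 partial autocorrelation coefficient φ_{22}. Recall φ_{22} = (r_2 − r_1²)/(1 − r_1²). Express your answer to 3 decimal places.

-0.591

φ_{22} = (r_2 − r_1²) / (1 − r_1²)
r_1² = (0.75)² = 0.5625
Numerator = 0.304 − 0.5625 = -0.2585; denominator = 1 − 0.5625 = 0.4375
φ_{22} = -0.2585 / 0.4375 = -0.591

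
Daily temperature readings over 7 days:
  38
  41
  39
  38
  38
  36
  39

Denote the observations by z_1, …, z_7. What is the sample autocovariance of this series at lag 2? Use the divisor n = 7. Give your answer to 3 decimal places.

-0.114

Mean z̄ = (38 + 41 + 39 + 38 + 38 + 36 + 39)/7 = 38.4286
Σ_{t=1}^{5}(z_t−z̄)(z_{t+2}−z̄) = -0.7959
γ_2 = -0.7959 / 7 = -0.114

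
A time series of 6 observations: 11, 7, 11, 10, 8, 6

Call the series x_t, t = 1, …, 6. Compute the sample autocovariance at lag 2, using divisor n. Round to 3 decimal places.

-0.426

Mean x̄ = (11 + 7 + 11 + 10 + 8 + 6)/6 = 8.8333
Deviations: 2.1667, -1.8333, 2.1667, 1.1667, -0.8333, -2.8333
Σ_{t=1}^{4}(x_t−x̄)(x_{t+2}−x̄) = -2.5556
γ_2 = -2.5556 / 6 = -0.426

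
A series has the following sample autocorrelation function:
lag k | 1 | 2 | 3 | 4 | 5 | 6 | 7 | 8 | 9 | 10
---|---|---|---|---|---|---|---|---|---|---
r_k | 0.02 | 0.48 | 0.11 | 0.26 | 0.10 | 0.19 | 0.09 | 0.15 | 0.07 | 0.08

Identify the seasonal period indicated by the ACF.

2

The largest autocorrelation is r_2 = 0.48, with weaker echoes at lags 4 (0.26), 6 (0.19) and 8 (0.15); the remaining lags stay at or below 0.11.
The dominant spike at lag 2 indicates a seasonal period of 2.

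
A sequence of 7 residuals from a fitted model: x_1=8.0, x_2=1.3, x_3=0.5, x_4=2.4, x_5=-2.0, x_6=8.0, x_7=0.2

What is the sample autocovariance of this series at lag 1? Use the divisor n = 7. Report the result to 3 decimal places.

Mean x̄ = (8.0 + 1.3 + 0.5 + 2.4 − 2.0 + 8.0 + 0.2)/7 = 2.6286
Σ_{t=1}^{6}(x_t−x̄)(x_{t+1}−x̄) = -40.6708
γ_1 = -40.6708 / 7 = -5.810

-5.810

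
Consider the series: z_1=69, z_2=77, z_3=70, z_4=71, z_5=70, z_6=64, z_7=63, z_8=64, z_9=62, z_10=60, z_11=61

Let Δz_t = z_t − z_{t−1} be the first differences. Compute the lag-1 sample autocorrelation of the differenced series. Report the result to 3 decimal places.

First differences Δz: 8, -7, 1, -1, -6, -1, 1, -2, -2, 1
Mean of differences = -0.8000
Numerator Σ(Δz_t−Δz̄)(Δz_{t+1}−Δz̄) = -67.2400
Denominator Σ(Δz_t−Δz̄)² = 155.6000
r_1(Δz) = -67.2400 / 155.6000 = -0.432

-0.432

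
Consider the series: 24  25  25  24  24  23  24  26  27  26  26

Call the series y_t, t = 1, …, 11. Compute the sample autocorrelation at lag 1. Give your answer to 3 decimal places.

0.597

Mean ȳ = (24 + 25 + 25 + 24 + 24 + 23 + 24 + 26 + 27 + 26 + 26)/11 = 24.9091
Numerator Σ_{t=1}^{10}(y_t−ȳ)(y_{t+1}−ȳ) = 8.9008
Denominator Σ(y_t−ȳ)² = 14.9091
r_1 = 8.9008 / 14.9091 = 0.597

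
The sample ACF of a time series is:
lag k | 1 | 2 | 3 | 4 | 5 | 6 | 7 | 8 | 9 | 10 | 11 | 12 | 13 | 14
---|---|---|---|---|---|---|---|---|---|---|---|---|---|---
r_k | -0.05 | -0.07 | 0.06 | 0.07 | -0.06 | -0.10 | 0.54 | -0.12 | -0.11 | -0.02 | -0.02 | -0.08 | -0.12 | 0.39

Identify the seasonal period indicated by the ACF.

7

The largest autocorrelation is r_7 = 0.54, with a weaker echo at lag 14 (0.39); the remaining lags stay at or below 0.07.
The dominant spike at lag 7 indicates a seasonal period of 7.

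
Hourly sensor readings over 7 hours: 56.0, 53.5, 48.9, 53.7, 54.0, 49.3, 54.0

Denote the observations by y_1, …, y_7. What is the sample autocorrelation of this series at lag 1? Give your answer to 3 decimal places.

-0.273

Mean ȳ = (56.0 + 53.5 + 48.9 + 53.7 + 54.0 + 49.3 + 54.0)/7 = 52.7714
Σ(y_t−ȳ)(y_{t+1}−ȳ) = (2.3522) + (-2.8206) + (-3.5949) + (1.1408) + (-4.2649) + (-4.2649) = -11.4522
Denominator Σ(y_t−ȳ)² = 41.8743
r_1 = -11.4522 / 41.8743 = -0.273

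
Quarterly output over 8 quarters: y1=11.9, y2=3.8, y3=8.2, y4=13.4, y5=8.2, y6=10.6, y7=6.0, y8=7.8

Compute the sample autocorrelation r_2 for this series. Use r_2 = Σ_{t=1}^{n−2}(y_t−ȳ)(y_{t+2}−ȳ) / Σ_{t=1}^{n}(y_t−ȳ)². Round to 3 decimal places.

-0.234

Mean ȳ = (11.9 + 3.8 + 8.2 + 13.4 + 8.2 + 10.6 + 6.0 + 7.8)/8 = 8.7375
Deviations from mean: 3.1625, -4.9375, -0.5375, 4.6625, -0.5375, 1.8625, -2.7375, -0.9375
Numerator Σ_{t=1}^{6}(y_t−ȳ)(y_{t+2}−ȳ) = -16.0228
Denominator Σ(y_t−ȳ)² = 68.5388
r_2 = -16.0228 / 68.5388 = -0.234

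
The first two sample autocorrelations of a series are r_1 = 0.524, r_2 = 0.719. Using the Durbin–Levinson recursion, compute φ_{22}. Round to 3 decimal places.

φ_{22} = (r_2 − r_1²) / (1 − r_1²)
r_1² = (0.524)² = 0.274576
Numerator = 0.719 − 0.2746 = 0.4444; denominator = 1 − 0.2746 = 0.7254
φ_{22} = 0.4444 / 0.7254 = 0.613

0.613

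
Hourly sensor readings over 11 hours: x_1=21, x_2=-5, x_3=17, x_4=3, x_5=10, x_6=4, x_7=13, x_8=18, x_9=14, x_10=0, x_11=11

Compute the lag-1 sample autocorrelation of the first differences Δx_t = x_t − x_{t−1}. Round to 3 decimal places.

First differences Δx: -26, 22, -14, 7, -6, 9, 5, -4, -14, 11
Mean of differences = -1.0000
Numerator Σ(Δx_t−Δx̄)(Δx_{t+1}−Δx̄) = -1143.0000
Denominator Σ(Δx_t−Δx̄)² = 1870.0000
r_1(Δx) = -1143.0000 / 1870.0000 = -0.611

-0.611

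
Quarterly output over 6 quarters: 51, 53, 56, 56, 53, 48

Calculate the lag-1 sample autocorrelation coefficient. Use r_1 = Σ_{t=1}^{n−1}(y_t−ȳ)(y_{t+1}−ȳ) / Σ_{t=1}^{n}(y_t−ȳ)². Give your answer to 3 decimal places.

0.213

Mean ȳ = (51 + 53 + 56 + 56 + 53 + 48)/6 = 52.8333
Σ(y_t−ȳ)(y_{t+1}−ȳ) = (-0.3056) + (0.5278) + (10.0278) + (0.5278) + (-0.8056) = 9.9722
Denominator Σ(y_t−ȳ)² = 46.8333
r_1 = 9.9722 / 46.8333 = 0.213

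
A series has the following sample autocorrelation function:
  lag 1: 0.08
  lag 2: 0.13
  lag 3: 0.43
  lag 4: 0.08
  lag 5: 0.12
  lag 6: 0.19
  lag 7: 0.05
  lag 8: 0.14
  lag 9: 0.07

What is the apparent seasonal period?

The largest autocorrelation is r_3 = 0.43, with a weaker echo at lag 6 (0.19); the remaining lags stay at or below 0.14.
The dominant spike at lag 3 indicates a seasonal period of 3.

3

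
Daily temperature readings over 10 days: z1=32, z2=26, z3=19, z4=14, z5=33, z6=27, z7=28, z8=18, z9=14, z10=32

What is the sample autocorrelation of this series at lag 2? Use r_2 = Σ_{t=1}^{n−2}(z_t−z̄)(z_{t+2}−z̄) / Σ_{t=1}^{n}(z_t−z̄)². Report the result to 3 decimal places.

-0.409

Mean z̄ = (32 + 26 + 19 + 14 + 33 + 27 + 28 + 18 + 14 + 32)/10 = 24.3000
Numerator Σ_{t=1}^{8}(z_t−z̄)(z_{t+2}−z̄) = -203.6800
Denominator Σ(z_t−z̄)² = 498.1000
r_2 = -203.6800 / 498.1000 = -0.409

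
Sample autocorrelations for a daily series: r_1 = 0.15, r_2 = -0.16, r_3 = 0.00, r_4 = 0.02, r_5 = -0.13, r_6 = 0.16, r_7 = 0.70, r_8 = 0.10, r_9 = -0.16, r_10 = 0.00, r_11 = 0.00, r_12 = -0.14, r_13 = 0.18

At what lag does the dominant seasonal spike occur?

The largest autocorrelation is r_7 = 0.70; the remaining lags stay at or below 0.18.
The dominant spike at lag 7 indicates a seasonal period of 7.

7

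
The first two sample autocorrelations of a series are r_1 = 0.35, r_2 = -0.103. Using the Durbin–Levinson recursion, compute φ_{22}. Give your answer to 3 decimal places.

-0.257

φ_{22} = (r_2 − r_1²) / (1 − r_1²)
r_1² = (0.35)² = 0.1225
Numerator = -0.103 − 0.1225 = -0.2255; denominator = 1 − 0.1225 = 0.8775
φ_{22} = -0.2255 / 0.8775 = -0.257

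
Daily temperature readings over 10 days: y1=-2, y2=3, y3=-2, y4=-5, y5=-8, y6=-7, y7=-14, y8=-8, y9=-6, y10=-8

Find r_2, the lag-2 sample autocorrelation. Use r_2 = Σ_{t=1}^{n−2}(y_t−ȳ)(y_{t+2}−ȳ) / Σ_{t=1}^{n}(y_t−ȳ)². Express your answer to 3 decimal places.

0.212

Mean ȳ = (-2 + 3 − 2 − 5 − 8 − 7 − 14 − 8 − 6 − 8)/10 = -5.7000
Numerator Σ_{t=1}^{8}(y_t−ȳ)(y_{t+2}−ȳ) = 40.2200
Denominator Σ(y_t−ȳ)² = 190.1000
r_2 = 40.2200 / 190.1000 = 0.212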